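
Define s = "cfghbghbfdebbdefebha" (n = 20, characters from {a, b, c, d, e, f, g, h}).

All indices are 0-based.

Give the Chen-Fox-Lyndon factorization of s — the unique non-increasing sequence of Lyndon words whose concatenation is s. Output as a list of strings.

emit factor 1: 'cfgh' (i=0, period=4)
emit factor 2: 'bgh' (i=4, period=3)
emit factor 3: 'bfde' (i=7, period=4)
emit factor 4: 'bbdefebh' (i=11, period=8)
emit factor 5: 'a' (i=19, period=1)

["cfgh", "bgh", "bfde", "bbdefebh", "a"]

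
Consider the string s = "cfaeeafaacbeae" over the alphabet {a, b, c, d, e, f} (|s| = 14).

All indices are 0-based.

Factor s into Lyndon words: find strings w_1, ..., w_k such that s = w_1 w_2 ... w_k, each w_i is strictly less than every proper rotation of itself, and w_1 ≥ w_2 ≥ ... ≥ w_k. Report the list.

emit factor 1: 'cf' (i=0, period=2)
emit factor 2: 'aeeaf' (i=2, period=5)
emit factor 3: 'aacbeae' (i=7, period=7)

["cf", "aeeaf", "aacbeae"]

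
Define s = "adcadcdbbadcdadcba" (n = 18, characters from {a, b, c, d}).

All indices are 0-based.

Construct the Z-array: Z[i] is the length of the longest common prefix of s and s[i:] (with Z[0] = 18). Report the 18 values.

Z[0]=18
i=1: fresh scan; Z[1]=0
i=2: fresh scan; Z[2]=0
i=3: fresh scan; Z[3]=3 extend→box=[3,6)
i=4: min(r-i=2, Z[1]=0)=0; Z[4]=0
i=5: min(r-i=1, Z[2]=0)=0; Z[5]=0
i=6: fresh scan; Z[6]=0
i=7: fresh scan; Z[7]=0
i=8: fresh scan; Z[8]=0
i=9: fresh scan; Z[9]=3 extend→box=[9,12)
i=10: min(r-i=2, Z[1]=0)=0; Z[10]=0
i=11: min(r-i=1, Z[2]=0)=0; Z[11]=0
i=12: fresh scan; Z[12]=0
i=13: fresh scan; Z[13]=3 extend→box=[13,16)
i=14: min(r-i=2, Z[1]=0)=0; Z[14]=0
i=15: min(r-i=1, Z[2]=0)=0; Z[15]=0
i=16: fresh scan; Z[16]=0
i=17: fresh scan; Z[17]=1 extend→box=[17,18)

[18, 0, 0, 3, 0, 0, 0, 0, 0, 3, 0, 0, 0, 3, 0, 0, 0, 1]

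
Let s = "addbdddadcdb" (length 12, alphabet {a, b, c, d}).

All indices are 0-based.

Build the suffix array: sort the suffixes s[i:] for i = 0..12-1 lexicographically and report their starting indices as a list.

[7, 0, 11, 3, 9, 6, 10, 2, 8, 5, 1, 4]

rank | idx | suffix
   0 |   7 | adcdb
   1 |   0 | addbdddadcdb
   2 |  11 | b
   3 |   3 | bdddadcdb
   4 |   9 | cdb
   5 |   6 | dadcdb
   6 |  10 | db
   7 |   2 | dbdddadcdb
   8 |   8 | dcdb
   9 |   5 | ddadcdb
  10 |   1 | ddbdddadcdb
  11 |   4 | dddadcdb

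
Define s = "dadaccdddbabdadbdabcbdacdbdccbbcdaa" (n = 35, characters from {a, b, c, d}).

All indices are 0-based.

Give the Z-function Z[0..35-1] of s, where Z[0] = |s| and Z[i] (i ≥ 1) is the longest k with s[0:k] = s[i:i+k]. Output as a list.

Z[0]=35
i=1: fresh scan; Z[1]=0
i=2: fresh scan; Z[2]=2 extend→box=[2,4)
i=3: min(r-i=1, Z[1]=0)=0; Z[3]=0
i=4: fresh scan; Z[4]=0
i=5: fresh scan; Z[5]=0
i=6: fresh scan; Z[6]=1 extend→box=[6,7)
i=7: fresh scan; Z[7]=1 extend→box=[7,8)
i=8: fresh scan; Z[8]=1 extend→box=[8,9)
i=9: fresh scan; Z[9]=0
i=10: fresh scan; Z[10]=0
i=11: fresh scan; Z[11]=0
i=12: fresh scan; Z[12]=3 extend→box=[12,15)
i=13: min(r-i=2, Z[1]=0)=0; Z[13]=0
i=14: min(r-i=1, Z[2]=2)=1; Z[14]=1
i=15: fresh scan; Z[15]=0
i=16: fresh scan; Z[16]=2 extend→box=[16,18)
i=17: min(r-i=1, Z[1]=0)=0; Z[17]=0
i=18: fresh scan; Z[18]=0
i=19: fresh scan; Z[19]=0
i=20: fresh scan; Z[20]=0
i=21: fresh scan; Z[21]=2 extend→box=[21,23)
i=22: min(r-i=1, Z[1]=0)=0; Z[22]=0
i=23: fresh scan; Z[23]=0
i=24: fresh scan; Z[24]=1 extend→box=[24,25)
i=25: fresh scan; Z[25]=0
i=26: fresh scan; Z[26]=1 extend→box=[26,27)
i=27: fresh scan; Z[27]=0
i=28: fresh scan; Z[28]=0
i=29: fresh scan; Z[29]=0
i=30: fresh scan; Z[30]=0
i=31: fresh scan; Z[31]=0
i=32: fresh scan; Z[32]=2 extend→box=[32,34)
i=33: min(r-i=1, Z[1]=0)=0; Z[33]=0
i=34: fresh scan; Z[34]=0

[35, 0, 2, 0, 0, 0, 1, 1, 1, 0, 0, 0, 3, 0, 1, 0, 2, 0, 0, 0, 0, 2, 0, 0, 1, 0, 1, 0, 0, 0, 0, 0, 2, 0, 0]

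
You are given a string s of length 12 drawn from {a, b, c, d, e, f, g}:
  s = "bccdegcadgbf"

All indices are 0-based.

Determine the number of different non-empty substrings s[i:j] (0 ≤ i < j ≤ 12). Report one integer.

rank→(start, suffix):
  0 → (7, 'adgbf')
  1 → (0, 'bccdegcadgbf')
  2 → (10, 'bf')
  3 → (6, 'cadgbf')
  4 → (1, 'ccdegcadgbf')
  5 → (2, 'cdegcadgbf')
  6 → (3, 'degcadgbf')
  7 → (8, 'dgbf')
  8 → (4, 'egcadgbf')
  9 → (11, 'f')
  10 → (9, 'gbf')
  11 → (5, 'gcadgbf')

SA = [7, 0, 10, 6, 1, 2, 3, 8, 4, 11, 9, 5]
[i] adj suffixes → lcp
  [1] 7/0 → 0 ('')
  [2] 0/10 → 1 ('b')
  [3] 10/6 → 0 ('')
  [4] 6/1 → 1 ('c')
  [5] 1/2 → 1 ('c')
  [6] 2/3 → 0 ('')
  [7] 3/8 → 1 ('d')
  [8] 8/4 → 0 ('')
  [9] 4/11 → 0 ('')
  [10] 11/9 → 0 ('')
  [11] 9/5 → 1 ('g')

n(n+1)/2 = 12·13/2 = 78
Σ LCP = 0 + 0 + 1 + 0 + 1 + 1 + 0 + 1 + 0 + 0 + 0 + 1 = 5
distinct = 78 − 5 = 73

73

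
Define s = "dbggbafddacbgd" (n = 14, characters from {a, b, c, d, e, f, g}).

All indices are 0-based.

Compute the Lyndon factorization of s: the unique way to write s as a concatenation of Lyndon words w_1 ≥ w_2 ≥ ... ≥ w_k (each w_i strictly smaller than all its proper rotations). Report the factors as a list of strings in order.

emit factor 1: 'd' (i=0, period=1)
emit factor 2: 'bgg' (i=1, period=3)
emit factor 3: 'b' (i=4, period=1)
emit factor 4: 'afdd' (i=5, period=4)
emit factor 5: 'acbgd' (i=9, period=5)

["d", "bgg", "b", "afdd", "acbgd"]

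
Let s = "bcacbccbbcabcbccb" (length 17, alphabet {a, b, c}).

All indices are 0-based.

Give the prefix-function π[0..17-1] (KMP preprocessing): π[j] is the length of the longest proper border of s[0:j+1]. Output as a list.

π[0] = 0
j=1 s[j]='c': π[1]=0 (border '')
j=2 s[j]='a': π[2]=0 (border '')
j=3 s[j]='c': π[3]=0 (border '')
j=4 s[j]='b': π[4]=1 (border 'b')
j=5 s[j]='c': π[5]=2 (border 'bc')
j=6 s[j]='c': k: 2→0; π[6]=0 (border '')
j=7 s[j]='b': π[7]=1 (border 'b')
j=8 s[j]='b': k: 1→0; π[8]=1 (border 'b')
j=9 s[j]='c': π[9]=2 (border 'bc')
j=10 s[j]='a': π[10]=3 (border 'bca')
j=11 s[j]='b': k: 3→0; π[11]=1 (border 'b')
j=12 s[j]='c': π[12]=2 (border 'bc')
j=13 s[j]='b': k: 2→0; π[13]=1 (border 'b')
j=14 s[j]='c': π[14]=2 (border 'bc')
j=15 s[j]='c': k: 2→0; π[15]=0 (border '')
j=16 s[j]='b': π[16]=1 (border 'b')

[0, 0, 0, 0, 1, 2, 0, 1, 1, 2, 3, 1, 2, 1, 2, 0, 1]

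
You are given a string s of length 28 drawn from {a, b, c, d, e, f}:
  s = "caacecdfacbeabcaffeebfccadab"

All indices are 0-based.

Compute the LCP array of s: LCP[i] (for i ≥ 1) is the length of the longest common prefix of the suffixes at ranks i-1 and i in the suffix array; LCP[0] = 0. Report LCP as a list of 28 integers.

[0, 1, 2, 1, 2, 1, 1, 0, 1, 1, 1, 0, 2, 2, 1, 1, 1, 1, 0, 1, 0, 1, 1, 1, 0, 1, 1, 1]

rank→(start, suffix):
  0 → (1, 'aacecdfacbeabcaffeebfccadab')
  1 → (26, 'ab')
  2 → (12, 'abcaffeebfccadab')
  3 → (8, 'acbeabcaffeebfccadab')
  4 → (2, 'acecdfacbeabcaffeebfccadab')
  5 → (24, 'adab')
  6 → (15, 'affeebfccadab')
  7 → (27, 'b')
  8 → (13, 'bcaffeebfccadab')
  9 → (10, 'beabcaffeebfccadab')
  10 → (20, 'bfccadab')
  11 → (0, 'caacecdfacbeabcaffeebfccadab')
  12 → (23, 'cadab')
  13 → (14, 'caffeebfccadab')
  14 → (9, 'cbeabcaffeebfccadab')
  15 → (22, 'ccadab')
  16 → (5, 'cdfacbeabcaffeebfccadab')
  17 → (3, 'cecdfacbeabcaffeebfccadab')
  18 → (25, 'dab')
  19 → (6, 'dfacbeabcaffeebfccadab')
  20 → (11, 'eabcaffeebfccadab')
  21 → (19, 'ebfccadab')
  22 → (4, 'ecdfacbeabcaffeebfccadab')
  23 → (18, 'eebfccadab')
  24 → (7, 'facbeabcaffeebfccadab')
  25 → (21, 'fccadab')
  26 → (17, 'feebfccadab')
  27 → (16, 'ffeebfccadab')

SA = [1, 26, 12, 8, 2, 24, 15, 27, 13, 10, 20, 0, 23, 14, 9, 22, 5, 3, 25, 6, 11, 19, 4, 18, 7, 21, 17, 16]
[i] adj suffixes → lcp
  [1] 1/26 → 1 ('a')
  [2] 26/12 → 2 ('ab')
  [3] 12/8 → 1 ('a')
  [4] 8/2 → 2 ('ac')
  [5] 2/24 → 1 ('a')
  [6] 24/15 → 1 ('a')
  [7] 15/27 → 0 ('')
  [8] 27/13 → 1 ('b')
  [9] 13/10 → 1 ('b')
  [10] 10/20 → 1 ('b')
  [11] 20/0 → 0 ('')
  [12] 0/23 → 2 ('ca')
  [13] 23/14 → 2 ('ca')
  [14] 14/9 → 1 ('c')
  [15] 9/22 → 1 ('c')
  [16] 22/5 → 1 ('c')
  [17] 5/3 → 1 ('c')
  [18] 3/25 → 0 ('')
  [19] 25/6 → 1 ('d')
  [20] 6/11 → 0 ('')
  [21] 11/19 → 1 ('e')
  [22] 19/4 → 1 ('e')
  [23] 4/18 → 1 ('e')
  [24] 18/7 → 0 ('')
  [25] 7/21 → 1 ('f')
  [26] 21/17 → 1 ('f')
  [27] 17/16 → 1 ('f')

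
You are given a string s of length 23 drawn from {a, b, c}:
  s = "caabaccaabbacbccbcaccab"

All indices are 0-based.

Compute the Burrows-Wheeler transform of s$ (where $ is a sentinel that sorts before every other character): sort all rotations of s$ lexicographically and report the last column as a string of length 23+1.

bcccaabbcabaacc$ccbcaaab

rank  rotation                  last
    0  $caabaccaabbacbccbcaccab  b
    1  aabaccaabbacbccbcaccab$c  c
    2  aabbacbccbcaccab$caabacc  c
    3  ab$caabaccaabbacbccbcacc  c
    4  abaccaabbacbccbcaccab$ca  a
    5  abbacbccbcaccab$caabacca  a
    6  acbccbcaccab$caabaccaabb  b
    7  accaabbacbccbcaccab$caab  b
    8  accab$caabaccaabbacbccbc  c
    9  b$caabaccaabbacbccbcacca  a
   10  bacbccbcaccab$caabaccaab  b
   11  baccaabbacbccbcaccab$caa  a
   12  bbacbccbcaccab$caabaccaa  a
   13  bcaccab$caabaccaabbacbcc  c
   14  bccbcaccab$caabaccaabbac  c
   15  caabaccaabbacbccbcaccab$  $
   16  caabbacbccbcaccab$caabac  c
   17  cab$caabaccaabbacbccbcac  c
   18  caccab$caabaccaabbacbccb  b
   19  cbcaccab$caabaccaabbacbc  c
   20  cbccbcaccab$caabaccaabba  a
   21  ccaabbacbccbcaccab$caaba  a
   22  ccab$caabaccaabbacbccbca  a
   23  ccbcaccab$caabaccaabbacb  b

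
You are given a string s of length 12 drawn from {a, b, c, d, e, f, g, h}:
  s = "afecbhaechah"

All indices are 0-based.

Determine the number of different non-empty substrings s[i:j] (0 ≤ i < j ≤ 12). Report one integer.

sorted suffixes:
  #0 SA[0]=6  'aechah'
  #1 SA[1]=0  'afecbhaechah'
  #2 SA[2]=10  'ah'
  #3 SA[3]=4  'bhaechah'
  #4 SA[4]=3  'cbhaechah'
  #5 SA[5]=8  'chah'
  #6 SA[6]=2  'ecbhaechah'
  #7 SA[7]=7  'echah'
  #8 SA[8]=1  'fecbhaechah'
  #9 SA[9]=11  'h'
  #10 SA[10]=5  'haechah'
  #11 SA[11]=9  'hah'

SA = [6, 0, 10, 4, 3, 8, 2, 7, 1, 11, 5, 9]
rank  pair      lcp
   1  s[6:],s[0:]  1  'a'
   2  s[0:],s[10:]  1  'a'
   3  s[10:],s[4:]  0  ''
   4  s[4:],s[3:]  0  ''
   5  s[3:],s[8:]  1  'c'
   6  s[8:],s[2:]  0  ''
   7  s[2:],s[7:]  2  'ec'
   8  s[7:],s[1:]  0  ''
   9  s[1:],s[11:]  0  ''
  10  s[11:],s[5:]  1  'h'
  11  s[5:],s[9:]  2  'ha'

n(n+1)/2 = 12·13/2 = 78
Σ LCP = 0 + 1 + 1 + 0 + 0 + 1 + 0 + 2 + 0 + 0 + 1 + 2 = 8
distinct = 78 − 8 = 70

70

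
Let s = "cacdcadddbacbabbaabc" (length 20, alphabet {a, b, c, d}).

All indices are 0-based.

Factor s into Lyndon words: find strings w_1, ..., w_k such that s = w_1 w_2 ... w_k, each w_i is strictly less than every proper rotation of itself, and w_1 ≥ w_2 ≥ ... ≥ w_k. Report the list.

["c", "acdcadddb", "acb", "abb", "aabc"]

emit factor 1: 'c' (i=0, period=1)
emit factor 2: 'acdcadddb' (i=1, period=9)
emit factor 3: 'acb' (i=10, period=3)
emit factor 4: 'abb' (i=13, period=3)
emit factor 5: 'aabc' (i=16, period=4)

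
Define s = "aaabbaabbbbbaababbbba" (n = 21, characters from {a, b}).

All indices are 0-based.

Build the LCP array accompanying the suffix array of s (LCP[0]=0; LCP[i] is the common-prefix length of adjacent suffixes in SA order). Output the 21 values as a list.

[0, 1, 2, 3, 4, 1, 2, 3, 5, 0, 2, 4, 2, 1, 3, 5, 2, 4, 3, 5, 4]

sorted suffixes:
  #0 SA[0]=20  'a'
  #1 SA[1]=0  'aaabbaabbbbbaababbbba'
  #2 SA[2]=12  'aababbbba'
  #3 SA[3]=1  'aabbaabbbbbaababbbba'
  #4 SA[4]=5  'aabbbbbaababbbba'
  #5 SA[5]=13  'ababbbba'
  #6 SA[6]=2  'abbaabbbbbaababbbba'
  #7 SA[7]=15  'abbbba'
  #8 SA[8]=6  'abbbbbaababbbba'
  #9 SA[9]=19  'ba'
  #10 SA[10]=11  'baababbbba'
  #11 SA[11]=4  'baabbbbbaababbbba'
  #12 SA[12]=14  'babbbba'
  #13 SA[13]=18  'bba'
  #14 SA[14]=10  'bbaababbbba'
  #15 SA[15]=3  'bbaabbbbbaababbbba'
  #16 SA[16]=17  'bbba'
  #17 SA[17]=9  'bbbaababbbba'
  #18 SA[18]=16  'bbbba'
  #19 SA[19]=8  'bbbbaababbbba'
  #20 SA[20]=7  'bbbbbaababbbba'

SA = [20, 0, 12, 1, 5, 13, 2, 15, 6, 19, 11, 4, 14, 18, 10, 3, 17, 9, 16, 8, 7]
rank  pair      lcp
   1  s[20:],s[0:]  1  'a'
   2  s[0:],s[12:]  2  'aa'
   3  s[12:],s[1:]  3  'aab'
   4  s[1:],s[5:]  4  'aabb'
   5  s[5:],s[13:]  1  'a'
   6  s[13:],s[2:]  2  'ab'
   7  s[2:],s[15:]  3  'abb'
   8  s[15:],s[6:]  5  'abbbb'
   9  s[6:],s[19:]  0  ''
  10  s[19:],s[11:]  2  'ba'
  11  s[11:],s[4:]  4  'baab'
  12  s[4:],s[14:]  2  'ba'
  13  s[14:],s[18:]  1  'b'
  14  s[18:],s[10:]  3  'bba'
  15  s[10:],s[3:]  5  'bbaab'
  16  s[3:],s[17:]  2  'bb'
  17  s[17:],s[9:]  4  'bbba'
  18  s[9:],s[16:]  3  'bbb'
  19  s[16:],s[8:]  5  'bbbba'
  20  s[8:],s[7:]  4  'bbbb'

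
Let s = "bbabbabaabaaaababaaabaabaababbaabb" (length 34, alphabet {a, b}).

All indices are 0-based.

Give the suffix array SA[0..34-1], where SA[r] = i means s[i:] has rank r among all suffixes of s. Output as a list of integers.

[10, 17, 11, 7, 18, 21, 12, 24, 30, 8, 15, 5, 19, 22, 13, 25, 31, 27, 2, 33, 9, 16, 6, 20, 23, 29, 14, 4, 26, 1, 32, 28, 3, 0]

rank | idx | suffix
   0 |  10 | aaaababaaabaabaababbaabb
   1 |  17 | aaabaabaababbaabb
   2 |  11 | aaababaaabaabaababbaabb
   3 |   7 | aabaaaababaaabaabaababbaabb
   4 |  18 | aabaabaababbaabb
   5 |  21 | aabaababbaabb
   6 |  12 | aababaaabaabaababbaabb
   7 |  24 | aababbaabb
   8 |  30 | aabb
   9 |   8 | abaaaababaaabaabaababbaabb
  10 |  15 | abaaabaabaababbaabb
  11 |   5 | abaabaaaababaaabaabaababbaabb
  12 |  19 | abaabaababbaabb
  13 |  22 | abaababbaabb
  14 |  13 | ababaaabaabaababbaabb
  15 |  25 | ababbaabb
  16 |  31 | abb
  17 |  27 | abbaabb
  18 |   2 | abbabaabaaaababaaabaabaababbaabb
  19 |  33 | b
  20 |   9 | baaaababaaabaabaababbaabb
  21 |  16 | baaabaabaababbaabb
  22 |   6 | baabaaaababaaabaabaababbaabb
  23 |  20 | baabaababbaabb
  24 |  23 | baababbaabb
  25 |  29 | baabb
  26 |  14 | babaaabaabaababbaabb
  27 |   4 | babaabaaaababaaabaabaababbaabb
  28 |  26 | babbaabb
  29 |   1 | babbabaabaaaababaaabaabaababbaabb
  30 |  32 | bb
  31 |  28 | bbaabb
  32 |   3 | bbabaabaaaababaaabaabaababbaabb
  33 |   0 | bbabbabaabaaaababaaabaabaababbaabb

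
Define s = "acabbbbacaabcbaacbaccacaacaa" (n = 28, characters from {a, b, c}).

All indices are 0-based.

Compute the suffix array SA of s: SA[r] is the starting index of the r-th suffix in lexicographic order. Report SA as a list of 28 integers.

[27, 26, 9, 23, 14, 2, 10, 24, 7, 21, 0, 15, 18, 13, 6, 17, 5, 4, 3, 11, 25, 8, 22, 1, 20, 12, 16, 19]

rank→(start, suffix):
  0 → (27, 'a')
  1 → (26, 'aa')
  2 → (9, 'aabcbaacbaccacaacaa')
  3 → (23, 'aacaa')
  4 → (14, 'aacbaccacaacaa')
  5 → (2, 'abbbbacaabcbaacbaccacaacaa')
  6 → (10, 'abcbaacbaccacaacaa')
  7 → (24, 'acaa')
  8 → (7, 'acaabcbaacbaccacaacaa')
  9 → (21, 'acaacaa')
  10 → (0, 'acabbbbacaabcbaacbaccacaacaa')
  11 → (15, 'acbaccacaacaa')
  12 → (18, 'accacaacaa')
  13 → (13, 'baacbaccacaacaa')
  14 → (6, 'bacaabcbaacbaccacaacaa')
  15 → (17, 'baccacaacaa')
  16 → (5, 'bbacaabcbaacbaccacaacaa')
  17 → (4, 'bbbacaabcbaacbaccacaacaa')
  18 → (3, 'bbbbacaabcbaacbaccacaacaa')
  19 → (11, 'bcbaacbaccacaacaa')
  20 → (25, 'caa')
  21 → (8, 'caabcbaacbaccacaacaa')
  22 → (22, 'caacaa')
  23 → (1, 'cabbbbacaabcbaacbaccacaacaa')
  24 → (20, 'cacaacaa')
  25 → (12, 'cbaacbaccacaacaa')
  26 → (16, 'cbaccacaacaa')
  27 → (19, 'ccacaacaa')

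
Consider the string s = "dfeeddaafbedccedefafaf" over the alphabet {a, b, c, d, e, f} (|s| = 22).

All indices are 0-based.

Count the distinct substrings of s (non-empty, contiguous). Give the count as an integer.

231

rank | idx | suffix
   0 |   6 | aafbedccedefafaf
   1 |  20 | af
   2 |  18 | afaf
   3 |   7 | afbedccedefafaf
   4 |   9 | bedccedefafaf
   5 |  12 | ccedefafaf
   6 |  13 | cedefafaf
   7 |   5 | daafbedccedefafaf
   8 |  11 | dccedefafaf
   9 |   4 | ddaafbedccedefafaf
  10 |  15 | defafaf
  11 |   0 | dfeeddaafbedccedefafaf
  12 |  10 | edccedefafaf
  13 |   3 | eddaafbedccedefafaf
  14 |  14 | edefafaf
  15 |   2 | eeddaafbedccedefafaf
  16 |  16 | efafaf
  17 |  21 | f
  18 |  19 | faf
  19 |  17 | fafaf
  20 |   8 | fbedccedefafaf
  21 |   1 | feeddaafbedccedefafaf

SA = [6, 20, 18, 7, 9, 12, 13, 5, 11, 4, 15, 0, 10, 3, 14, 2, 16, 21, 19, 17, 8, 1]
rank  pair      lcp
   1  s[6:],s[20:]  1  'a'
   2  s[20:],s[18:]  2  'af'
   3  s[18:],s[7:]  2  'af'
   4  s[7:],s[9:]  0  ''
   5  s[9:],s[12:]  0  ''
   6  s[12:],s[13:]  1  'c'
   7  s[13:],s[5:]  0  ''
   8  s[5:],s[11:]  1  'd'
   9  s[11:],s[4:]  1  'd'
  10  s[4:],s[15:]  1  'd'
  11  s[15:],s[0:]  1  'd'
  12  s[0:],s[10:]  0  ''
  13  s[10:],s[3:]  2  'ed'
  14  s[3:],s[14:]  2  'ed'
  15  s[14:],s[2:]  1  'e'
  16  s[2:],s[16:]  1  'e'
  17  s[16:],s[21:]  0  ''
  18  s[21:],s[19:]  1  'f'
  19  s[19:],s[17:]  3  'faf'
  20  s[17:],s[8:]  1  'f'
  21  s[8:],s[1:]  1  'f'

n(n+1)/2 = 22·23/2 = 253
Σ LCP = 0 + 1 + 2 + 2 + 0 + 0 + 1 + 0 + 1 + 1 + 1 + 1 + 0 + 2 + 2 + 1 + 1 + 0 + 1 + 3 + 1 + 1 = 22
distinct = 253 − 22 = 231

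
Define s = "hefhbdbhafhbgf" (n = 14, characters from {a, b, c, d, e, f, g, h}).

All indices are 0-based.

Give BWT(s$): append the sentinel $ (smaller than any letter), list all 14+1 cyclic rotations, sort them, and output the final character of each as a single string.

fhhhdbhgeabbff$

rank  rotation         last
    0  $hefhbdbhafhbgf  f
    1  afhbgf$hefhbdbh  h
    2  bdbhafhbgf$hefh  h
    3  bgf$hefhbdbhafh  h
    4  bhafhbgf$hefhbd  d
    5  dbhafhbgf$hefhb  b
    6  efhbdbhafhbgf$h  h
    7  f$hefhbdbhafhbg  g
    8  fhbdbhafhbgf$he  e
    9  fhbgf$hefhbdbha  a
   10  gf$hefhbdbhafhb  b
   11  hafhbgf$hefhbdb  b
   12  hbdbhafhbgf$hef  f
   13  hbgf$hefhbdbhaf  f
   14  hefhbdbhafhbgf$  $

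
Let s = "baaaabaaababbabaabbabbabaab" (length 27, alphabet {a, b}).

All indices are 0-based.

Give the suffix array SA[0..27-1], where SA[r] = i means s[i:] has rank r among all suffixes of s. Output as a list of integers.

sorted suffixes:
  #0 SA[0]=1  'aaaabaaababbabaabbabbabaab'
  #1 SA[1]=2  'aaabaaababbabaabbabbabaab'
  #2 SA[2]=6  'aaababbabaabbabbabaab'
  #3 SA[3]=24  'aab'
  #4 SA[4]=3  'aabaaababbabaabbabbabaab'
  #5 SA[5]=7  'aababbabaabbabbabaab'
  #6 SA[6]=15  'aabbabbabaab'
  #7 SA[7]=25  'ab'
  #8 SA[8]=4  'abaaababbabaabbabbabaab'
  #9 SA[9]=22  'abaab'
  #10 SA[10]=13  'abaabbabbabaab'
  #11 SA[11]=8  'ababbabaabbabbabaab'
  #12 SA[12]=19  'abbabaab'
  #13 SA[13]=10  'abbabaabbabbabaab'
  #14 SA[14]=16  'abbabbabaab'
  #15 SA[15]=26  'b'
  #16 SA[16]=0  'baaaabaaababbabaabbabbabaab'
  #17 SA[17]=5  'baaababbabaabbabbabaab'
  #18 SA[18]=23  'baab'
  #19 SA[19]=14  'baabbabbabaab'
  #20 SA[20]=21  'babaab'
  #21 SA[21]=12  'babaabbabbabaab'
  #22 SA[22]=18  'babbabaab'
  #23 SA[23]=9  'babbabaabbabbabaab'
  #24 SA[24]=20  'bbabaab'
  #25 SA[25]=11  'bbabaabbabbabaab'
  #26 SA[26]=17  'bbabbabaab'

[1, 2, 6, 24, 3, 7, 15, 25, 4, 22, 13, 8, 19, 10, 16, 26, 0, 5, 23, 14, 21, 12, 18, 9, 20, 11, 17]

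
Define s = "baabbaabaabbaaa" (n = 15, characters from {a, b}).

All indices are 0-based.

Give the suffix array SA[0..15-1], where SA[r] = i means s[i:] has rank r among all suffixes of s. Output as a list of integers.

rank | idx | suffix
   0 |  14 | a
   1 |  13 | aa
   2 |  12 | aaa
   3 |   5 | aabaabbaaa
   4 |   8 | aabbaaa
   5 |   1 | aabbaabaabbaaa
   6 |   6 | abaabbaaa
   7 |   9 | abbaaa
   8 |   2 | abbaabaabbaaa
   9 |  11 | baaa
  10 |   4 | baabaabbaaa
  11 |   7 | baabbaaa
  12 |   0 | baabbaabaabbaaa
  13 |  10 | bbaaa
  14 |   3 | bbaabaabbaaa

[14, 13, 12, 5, 8, 1, 6, 9, 2, 11, 4, 7, 0, 10, 3]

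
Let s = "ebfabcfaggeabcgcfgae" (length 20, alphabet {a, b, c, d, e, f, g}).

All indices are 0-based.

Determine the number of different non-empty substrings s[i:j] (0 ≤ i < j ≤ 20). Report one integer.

191

rank→(start, suffix):
  0 → (3, 'abcfaggeabcgcfgae')
  1 → (11, 'abcgcfgae')
  2 → (18, 'ae')
  3 → (7, 'aggeabcgcfgae')
  4 → (4, 'bcfaggeabcgcfgae')
  5 → (12, 'bcgcfgae')
  6 → (1, 'bfabcfaggeabcgcfgae')
  7 → (5, 'cfaggeabcgcfgae')
  8 → (15, 'cfgae')
  9 → (13, 'cgcfgae')
  10 → (19, 'e')
  11 → (10, 'eabcgcfgae')
  12 → (0, 'ebfabcfaggeabcgcfgae')
  13 → (2, 'fabcfaggeabcgcfgae')
  14 → (6, 'faggeabcgcfgae')
  15 → (16, 'fgae')
  16 → (17, 'gae')
  17 → (14, 'gcfgae')
  18 → (9, 'geabcgcfgae')
  19 → (8, 'ggeabcgcfgae')

SA = [3, 11, 18, 7, 4, 12, 1, 5, 15, 13, 19, 10, 0, 2, 6, 16, 17, 14, 9, 8]
[i] adj suffixes → lcp
  [1] 3/11 → 3 ('abc')
  [2] 11/18 → 1 ('a')
  [3] 18/7 → 1 ('a')
  [4] 7/4 → 0 ('')
  [5] 4/12 → 2 ('bc')
  [6] 12/1 → 1 ('b')
  [7] 1/5 → 0 ('')
  [8] 5/15 → 2 ('cf')
  [9] 15/13 → 1 ('c')
  [10] 13/19 → 0 ('')
  [11] 19/10 → 1 ('e')
  [12] 10/0 → 1 ('e')
  [13] 0/2 → 0 ('')
  [14] 2/6 → 2 ('fa')
  [15] 6/16 → 1 ('f')
  [16] 16/17 → 0 ('')
  [17] 17/14 → 1 ('g')
  [18] 14/9 → 1 ('g')
  [19] 9/8 → 1 ('g')

n(n+1)/2 = 20·21/2 = 210
Σ LCP = 0 + 3 + 1 + 1 + 0 + 2 + 1 + 0 + 2 + 1 + 0 + 1 + 1 + 0 + 2 + 1 + 0 + 1 + 1 + 1 = 19
distinct = 210 − 19 = 191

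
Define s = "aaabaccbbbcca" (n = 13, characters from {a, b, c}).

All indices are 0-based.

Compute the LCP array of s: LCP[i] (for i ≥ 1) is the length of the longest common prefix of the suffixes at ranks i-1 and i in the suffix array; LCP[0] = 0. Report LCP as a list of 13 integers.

[0, 1, 2, 1, 1, 0, 1, 2, 1, 0, 1, 1, 2]

sorted suffixes:
  #0 SA[0]=12  'a'
  #1 SA[1]=0  'aaabaccbbbcca'
  #2 SA[2]=1  'aabaccbbbcca'
  #3 SA[3]=2  'abaccbbbcca'
  #4 SA[4]=4  'accbbbcca'
  #5 SA[5]=3  'baccbbbcca'
  #6 SA[6]=7  'bbbcca'
  #7 SA[7]=8  'bbcca'
  #8 SA[8]=9  'bcca'
  #9 SA[9]=11  'ca'
  #10 SA[10]=6  'cbbbcca'
  #11 SA[11]=10  'cca'
  #12 SA[12]=5  'ccbbbcca'

SA = [12, 0, 1, 2, 4, 3, 7, 8, 9, 11, 6, 10, 5]
i: (SA[i-1],SA[i]) lcp shared
  1: (12,0) 1 'a'
  2: (0,1) 2 'aa'
  3: (1,2) 1 'a'
  4: (2,4) 1 'a'
  5: (4,3) 0 ''
  6: (3,7) 1 'b'
  7: (7,8) 2 'bb'
  8: (8,9) 1 'b'
  9: (9,11) 0 ''
  10: (11,6) 1 'c'
  11: (6,10) 1 'c'
  12: (10,5) 2 'cc'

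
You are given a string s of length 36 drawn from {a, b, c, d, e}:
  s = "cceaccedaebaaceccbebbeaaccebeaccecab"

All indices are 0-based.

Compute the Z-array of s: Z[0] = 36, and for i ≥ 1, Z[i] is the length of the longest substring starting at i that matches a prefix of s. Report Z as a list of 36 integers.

Z[0]=36
i=1: outside box; Z[1]=1 scan→box=[1,2)
i=2: outside box; Z[2]=0
i=3: outside box; Z[3]=0
i=4: outside box; Z[4]=3 scan→box=[4,7)
i=5: min(r-i=2, Z[1]=1)=1; Z[5]=1
i=6: min(r-i=1, Z[2]=0)=0; Z[6]=0
i=7: outside box; Z[7]=0
i=8: outside box; Z[8]=0
i=9: outside box; Z[9]=0
i=10: outside box; Z[10]=0
i=11: outside box; Z[11]=0
i=12: outside box; Z[12]=0
i=13: outside box; Z[13]=1 scan→box=[13,14)
i=14: outside box; Z[14]=0
i=15: outside box; Z[15]=2 scan→box=[15,17)
i=16: min(r-i=1, Z[1]=1)=1; Z[16]=1
i=17: outside box; Z[17]=0
i=18: outside box; Z[18]=0
i=19: outside box; Z[19]=0
i=20: outside box; Z[20]=0
i=21: outside box; Z[21]=0
i=22: outside box; Z[22]=0
i=23: outside box; Z[23]=0
i=24: outside box; Z[24]=3 scan→box=[24,27)
i=25: min(r-i=2, Z[1]=1)=1; Z[25]=1
i=26: min(r-i=1, Z[2]=0)=0; Z[26]=0
i=27: outside box; Z[27]=0
i=28: outside box; Z[28]=0
i=29: outside box; Z[29]=0
i=30: outside box; Z[30]=3 scan→box=[30,33)
i=31: min(r-i=2, Z[1]=1)=1; Z[31]=1
i=32: min(r-i=1, Z[2]=0)=0; Z[32]=0
i=33: outside box; Z[33]=1 scan→box=[33,34)
i=34: outside box; Z[34]=0
i=35: outside box; Z[35]=0

[36, 1, 0, 0, 3, 1, 0, 0, 0, 0, 0, 0, 0, 1, 0, 2, 1, 0, 0, 0, 0, 0, 0, 0, 3, 1, 0, 0, 0, 0, 3, 1, 0, 1, 0, 0]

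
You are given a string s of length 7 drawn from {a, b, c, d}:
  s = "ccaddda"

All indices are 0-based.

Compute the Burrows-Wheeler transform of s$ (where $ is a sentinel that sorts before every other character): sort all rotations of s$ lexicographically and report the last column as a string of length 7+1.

adcc$dda

rank  rotation  last
    0  $ccaddda  a
    1  a$ccaddd  d
    2  addda$cc  c
    3  caddda$c  c
    4  ccaddda$  $
    5  da$ccadd  d
    6  dda$ccad  d
    7  ddda$cca  a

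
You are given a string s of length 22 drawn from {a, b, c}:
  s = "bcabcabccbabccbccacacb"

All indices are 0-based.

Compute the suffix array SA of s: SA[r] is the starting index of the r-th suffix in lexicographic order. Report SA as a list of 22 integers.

rank | idx | suffix
   0 |   2 | abcabccbabccbccacacb
   1 |   5 | abccbabccbccacacb
   2 |  10 | abccbccacacb
   3 |  17 | acacb
   4 |  19 | acb
   5 |  21 | b
   6 |   9 | babccbccacacb
   7 |   0 | bcabcabccbabccbccacacb
   8 |   3 | bcabccbabccbccacacb
   9 |  14 | bccacacb
  10 |   6 | bccbabccbccacacb
  11 |  11 | bccbccacacb
  12 |   1 | cabcabccbabccbccacacb
  13 |   4 | cabccbabccbccacacb
  14 |  16 | cacacb
  15 |  18 | cacb
  16 |  20 | cb
  17 |   8 | cbabccbccacacb
  18 |  13 | cbccacacb
  19 |  15 | ccacacb
  20 |   7 | ccbabccbccacacb
  21 |  12 | ccbccacacb

[2, 5, 10, 17, 19, 21, 9, 0, 3, 14, 6, 11, 1, 4, 16, 18, 20, 8, 13, 15, 7, 12]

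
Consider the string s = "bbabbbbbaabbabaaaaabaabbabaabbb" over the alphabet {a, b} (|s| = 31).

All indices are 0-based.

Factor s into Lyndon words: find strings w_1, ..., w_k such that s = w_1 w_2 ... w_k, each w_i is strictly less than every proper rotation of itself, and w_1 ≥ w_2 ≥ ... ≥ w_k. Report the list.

emit factor 1: 'b' (i=0, period=1)
emit factor 2: 'b' (i=1, period=1)
emit factor 3: 'abbbbb' (i=2, period=6)
emit factor 4: 'aabbab' (i=8, period=6)
emit factor 5: 'aaaaabaabbabaabbb' (i=14, period=17)

["b", "b", "abbbbb", "aabbab", "aaaaabaabbabaabbb"]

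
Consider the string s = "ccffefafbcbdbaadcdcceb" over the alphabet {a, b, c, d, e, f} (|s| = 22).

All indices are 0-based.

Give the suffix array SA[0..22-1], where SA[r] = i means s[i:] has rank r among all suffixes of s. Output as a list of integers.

rank→(start, suffix):
  0 → (13, 'aadcdcceb')
  1 → (14, 'adcdcceb')
  2 → (6, 'afbcbdbaadcdcceb')
  3 → (21, 'b')
  4 → (12, 'baadcdcceb')
  5 → (8, 'bcbdbaadcdcceb')
  6 → (10, 'bdbaadcdcceb')
  7 → (9, 'cbdbaadcdcceb')
  8 → (18, 'cceb')
  9 → (0, 'ccffefafbcbdbaadcdcceb')
  10 → (16, 'cdcceb')
  11 → (19, 'ceb')
  12 → (1, 'cffefafbcbdbaadcdcceb')
  13 → (11, 'dbaadcdcceb')
  14 → (17, 'dcceb')
  15 → (15, 'dcdcceb')
  16 → (20, 'eb')
  17 → (4, 'efafbcbdbaadcdcceb')
  18 → (5, 'fafbcbdbaadcdcceb')
  19 → (7, 'fbcbdbaadcdcceb')
  20 → (3, 'fefafbcbdbaadcdcceb')
  21 → (2, 'ffefafbcbdbaadcdcceb')

[13, 14, 6, 21, 12, 8, 10, 9, 18, 0, 16, 19, 1, 11, 17, 15, 20, 4, 5, 7, 3, 2]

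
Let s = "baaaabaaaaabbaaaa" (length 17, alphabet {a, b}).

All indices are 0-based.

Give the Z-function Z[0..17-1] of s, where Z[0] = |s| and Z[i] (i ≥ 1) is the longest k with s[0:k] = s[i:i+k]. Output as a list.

[17, 0, 0, 0, 0, 5, 0, 0, 0, 0, 0, 1, 5, 0, 0, 0, 0]

Z[0]=17
i=1: fresh scan; Z[1]=0
i=2: fresh scan; Z[2]=0
i=3: fresh scan; Z[3]=0
i=4: fresh scan; Z[4]=0
i=5: fresh scan; Z[5]=5 extend→box=[5,10)
i=6: min(r-i=4, Z[1]=0)=0; Z[6]=0
i=7: min(r-i=3, Z[2]=0)=0; Z[7]=0
i=8: min(r-i=2, Z[3]=0)=0; Z[8]=0
i=9: min(r-i=1, Z[4]=0)=0; Z[9]=0
i=10: fresh scan; Z[10]=0
i=11: fresh scan; Z[11]=1 extend→box=[11,12)
i=12: fresh scan; Z[12]=5 extend→box=[12,17)
i=13: min(r-i=4, Z[1]=0)=0; Z[13]=0
i=14: min(r-i=3, Z[2]=0)=0; Z[14]=0
i=15: min(r-i=2, Z[3]=0)=0; Z[15]=0
i=16: min(r-i=1, Z[4]=0)=0; Z[16]=0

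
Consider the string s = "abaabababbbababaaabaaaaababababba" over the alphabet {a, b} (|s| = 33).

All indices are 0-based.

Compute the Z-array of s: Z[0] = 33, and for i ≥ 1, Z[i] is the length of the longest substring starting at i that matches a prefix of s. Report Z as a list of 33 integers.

[33, 0, 1, 3, 0, 3, 0, 2, 0, 0, 0, 3, 0, 4, 0, 1, 1, 4, 0, 1, 1, 1, 1, 3, 0, 3, 0, 3, 0, 2, 0, 0, 1]

Z[0]=33
i=1: i≥r, start 0; Z[1]=0
i=2: i≥r, start 0; Z[2]=1 extend→box=[2,3)
i=3: i≥r, start 0; Z[3]=3 extend→box=[3,6)
i=4: min(r-i=2, Z[1]=0)=0; Z[4]=0
i=5: min(r-i=1, Z[2]=1)=1; Z[5]=3 extend→box=[5,8)
i=6: min(r-i=2, Z[1]=0)=0; Z[6]=0
i=7: min(r-i=1, Z[2]=1)=1; Z[7]=2 extend→box=[7,9)
i=8: min(r-i=1, Z[1]=0)=0; Z[8]=0
i=9: i≥r, start 0; Z[9]=0
i=10: i≥r, start 0; Z[10]=0
i=11: i≥r, start 0; Z[11]=3 extend→box=[11,14)
i=12: min(r-i=2, Z[1]=0)=0; Z[12]=0
i=13: min(r-i=1, Z[2]=1)=1; Z[13]=4 extend→box=[13,17)
i=14: min(r-i=3, Z[1]=0)=0; Z[14]=0
i=15: min(r-i=2, Z[2]=1)=1; Z[15]=1
i=16: min(r-i=1, Z[3]=3)=1; Z[16]=1
i=17: i≥r, start 0; Z[17]=4 extend→box=[17,21)
i=18: min(r-i=3, Z[1]=0)=0; Z[18]=0
i=19: min(r-i=2, Z[2]=1)=1; Z[19]=1
i=20: min(r-i=1, Z[3]=3)=1; Z[20]=1
i=21: i≥r, start 0; Z[21]=1 extend→box=[21,22)
i=22: i≥r, start 0; Z[22]=1 extend→box=[22,23)
i=23: i≥r, start 0; Z[23]=3 extend→box=[23,26)
i=24: min(r-i=2, Z[1]=0)=0; Z[24]=0
i=25: min(r-i=1, Z[2]=1)=1; Z[25]=3 extend→box=[25,28)
i=26: min(r-i=2, Z[1]=0)=0; Z[26]=0
i=27: min(r-i=1, Z[2]=1)=1; Z[27]=3 extend→box=[27,30)
i=28: min(r-i=2, Z[1]=0)=0; Z[28]=0
i=29: min(r-i=1, Z[2]=1)=1; Z[29]=2 extend→box=[29,31)
i=30: min(r-i=1, Z[1]=0)=0; Z[30]=0
i=31: i≥r, start 0; Z[31]=0
i=32: i≥r, start 0; Z[32]=1 extend→box=[32,33)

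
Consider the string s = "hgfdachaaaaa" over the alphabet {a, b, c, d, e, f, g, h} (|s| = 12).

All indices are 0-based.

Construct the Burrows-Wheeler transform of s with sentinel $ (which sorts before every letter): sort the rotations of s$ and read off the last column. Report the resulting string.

aaaaahdafghc$

rank  rotation       last
    0  $hgfdachaaaaa  a
    1  a$hgfdachaaaa  a
    2  aa$hgfdachaaa  a
    3  aaa$hgfdachaa  a
    4  aaaa$hgfdacha  a
    5  aaaaa$hgfdach  h
    6  achaaaaa$hgfd  d
    7  chaaaaa$hgfda  a
    8  dachaaaaa$hgf  f
    9  fdachaaaaa$hg  g
   10  gfdachaaaaa$h  h
   11  haaaaa$hgfdac  c
   12  hgfdachaaaaa$  $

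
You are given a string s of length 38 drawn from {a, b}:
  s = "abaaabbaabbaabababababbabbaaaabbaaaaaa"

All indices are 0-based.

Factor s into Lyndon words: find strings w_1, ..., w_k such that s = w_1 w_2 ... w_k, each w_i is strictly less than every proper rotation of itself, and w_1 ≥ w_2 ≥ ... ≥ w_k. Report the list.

["ab", "aaabbaabbaabababababbabb", "aaaabb", "a", "a", "a", "a", "a", "a"]

emit factor 1: 'ab' (i=0, period=2)
emit factor 2: 'aaabbaabbaabababababbabb' (i=2, period=24)
emit factor 3: 'aaaabb' (i=26, period=6)
emit factor 4: 'a' (i=32, period=1)
emit factor 5: 'a' (i=33, period=1)
emit factor 6: 'a' (i=34, period=1)
emit factor 7: 'a' (i=35, period=1)
emit factor 8: 'a' (i=36, period=1)
emit factor 9: 'a' (i=37, period=1)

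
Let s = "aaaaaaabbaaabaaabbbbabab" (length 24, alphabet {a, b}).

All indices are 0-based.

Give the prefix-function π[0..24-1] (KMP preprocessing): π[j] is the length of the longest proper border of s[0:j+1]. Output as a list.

[0, 1, 2, 3, 4, 5, 6, 0, 0, 1, 2, 3, 0, 1, 2, 3, 0, 0, 0, 0, 1, 0, 1, 0]

π[0] = 0
j=1 s[j]='a': π[1]=1 (border 'a')
j=2 s[j]='a': π[2]=2 (border 'aa')
j=3 s[j]='a': π[3]=3 (border 'aaa')
j=4 s[j]='a': π[4]=4 (border 'aaaa')
j=5 s[j]='a': π[5]=5 (border 'aaaaa')
j=6 s[j]='a': π[6]=6 (border 'aaaaaa')
j=7 s[j]='b': k: 6→5→4→3→2→1→0; π[7]=0 (border '')
j=8 s[j]='b': π[8]=0 (border '')
j=9 s[j]='a': π[9]=1 (border 'a')
j=10 s[j]='a': π[10]=2 (border 'aa')
j=11 s[j]='a': π[11]=3 (border 'aaa')
j=12 s[j]='b': k: 3→2→1→0; π[12]=0 (border '')
j=13 s[j]='a': π[13]=1 (border 'a')
j=14 s[j]='a': π[14]=2 (border 'aa')
j=15 s[j]='a': π[15]=3 (border 'aaa')
j=16 s[j]='b': k: 3→2→1→0; π[16]=0 (border '')
j=17 s[j]='b': π[17]=0 (border '')
j=18 s[j]='b': π[18]=0 (border '')
j=19 s[j]='b': π[19]=0 (border '')
j=20 s[j]='a': π[20]=1 (border 'a')
j=21 s[j]='b': k: 1→0; π[21]=0 (border '')
j=22 s[j]='a': π[22]=1 (border 'a')
j=23 s[j]='b': k: 1→0; π[23]=0 (border '')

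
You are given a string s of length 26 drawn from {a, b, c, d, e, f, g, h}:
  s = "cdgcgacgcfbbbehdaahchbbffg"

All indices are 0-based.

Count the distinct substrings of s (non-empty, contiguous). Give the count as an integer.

rank→(start, suffix):
  0 → (16, 'aahchbbffg')
  1 → (5, 'acgcfbbbehdaahchbbffg')
  2 → (17, 'ahchbbffg')
  3 → (10, 'bbbehdaahchbbffg')
  4 → (11, 'bbehdaahchbbffg')
  5 → (21, 'bbffg')
  6 → (12, 'behdaahchbbffg')
  7 → (22, 'bffg')
  8 → (0, 'cdgcgacgcfbbbehdaahchbbffg')
  9 → (8, 'cfbbbehdaahchbbffg')
  10 → (3, 'cgacgcfbbbehdaahchbbffg')
  11 → (6, 'cgcfbbbehdaahchbbffg')
  12 → (19, 'chbbffg')
  13 → (15, 'daahchbbffg')
  14 → (1, 'dgcgacgcfbbbehdaahchbbffg')
  15 → (13, 'ehdaahchbbffg')
  16 → (9, 'fbbbehdaahchbbffg')
  17 → (23, 'ffg')
  18 → (24, 'fg')
  19 → (25, 'g')
  20 → (4, 'gacgcfbbbehdaahchbbffg')
  21 → (7, 'gcfbbbehdaahchbbffg')
  22 → (2, 'gcgacgcfbbbehdaahchbbffg')
  23 → (20, 'hbbffg')
  24 → (18, 'hchbbffg')
  25 → (14, 'hdaahchbbffg')

SA = [16, 5, 17, 10, 11, 21, 12, 22, 0, 8, 3, 6, 19, 15, 1, 13, 9, 23, 24, 25, 4, 7, 2, 20, 18, 14]
rank  pair      lcp
   1  s[16:],s[5:]  1  'a'
   2  s[5:],s[17:]  1  'a'
   3  s[17:],s[10:]  0  ''
   4  s[10:],s[11:]  2  'bb'
   5  s[11:],s[21:]  2  'bb'
   6  s[21:],s[12:]  1  'b'
   7  s[12:],s[22:]  1  'b'
   8  s[22:],s[0:]  0  ''
   9  s[0:],s[8:]  1  'c'
  10  s[8:],s[3:]  1  'c'
  11  s[3:],s[6:]  2  'cg'
  12  s[6:],s[19:]  1  'c'
  13  s[19:],s[15:]  0  ''
  14  s[15:],s[1:]  1  'd'
  15  s[1:],s[13:]  0  ''
  16  s[13:],s[9:]  0  ''
  17  s[9:],s[23:]  1  'f'
  18  s[23:],s[24:]  1  'f'
  19  s[24:],s[25:]  0  ''
  20  s[25:],s[4:]  1  'g'
  21  s[4:],s[7:]  1  'g'
  22  s[7:],s[2:]  2  'gc'
  23  s[2:],s[20:]  0  ''
  24  s[20:],s[18:]  1  'h'
  25  s[18:],s[14:]  1  'h'

n(n+1)/2 = 26·27/2 = 351
Σ LCP = 0 + 1 + 1 + 0 + 2 + 2 + 1 + 1 + 0 + 1 + 1 + 2 + 1 + 0 + 1 + 0 + 0 + 1 + 1 + 0 + 1 + 1 + 2 + 0 + 1 + 1 = 22
distinct = 351 − 22 = 329

329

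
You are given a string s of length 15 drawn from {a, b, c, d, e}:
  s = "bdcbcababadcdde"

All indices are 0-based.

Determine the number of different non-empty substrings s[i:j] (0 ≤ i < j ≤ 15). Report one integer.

106

sorted suffixes:
  #0 SA[0]=5  'ababadcdde'
  #1 SA[1]=7  'abadcdde'
  #2 SA[2]=9  'adcdde'
  #3 SA[3]=6  'babadcdde'
  #4 SA[4]=8  'badcdde'
  #5 SA[5]=3  'bcababadcdde'
  #6 SA[6]=0  'bdcbcababadcdde'
  #7 SA[7]=4  'cababadcdde'
  #8 SA[8]=2  'cbcababadcdde'
  #9 SA[9]=11  'cdde'
  #10 SA[10]=1  'dcbcababadcdde'
  #11 SA[11]=10  'dcdde'
  #12 SA[12]=12  'dde'
  #13 SA[13]=13  'de'
  #14 SA[14]=14  'e'

SA = [5, 7, 9, 6, 8, 3, 0, 4, 2, 11, 1, 10, 12, 13, 14]
[i] adj suffixes → lcp
  [1] 5/7 → 3 ('aba')
  [2] 7/9 → 1 ('a')
  [3] 9/6 → 0 ('')
  [4] 6/8 → 2 ('ba')
  [5] 8/3 → 1 ('b')
  [6] 3/0 → 1 ('b')
  [7] 0/4 → 0 ('')
  [8] 4/2 → 1 ('c')
  [9] 2/11 → 1 ('c')
  [10] 11/1 → 0 ('')
  [11] 1/10 → 2 ('dc')
  [12] 10/12 → 1 ('d')
  [13] 12/13 → 1 ('d')
  [14] 13/14 → 0 ('')

n(n+1)/2 = 15·16/2 = 120
Σ LCP = 0 + 3 + 1 + 0 + 2 + 1 + 1 + 0 + 1 + 1 + 0 + 2 + 1 + 1 + 0 = 14
distinct = 120 − 14 = 106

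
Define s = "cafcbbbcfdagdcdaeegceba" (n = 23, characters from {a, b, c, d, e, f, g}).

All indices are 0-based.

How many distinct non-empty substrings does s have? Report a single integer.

258

rank | idx | suffix
   0 |  22 | a
   1 |  15 | aeegceba
   2 |   1 | afcbbbcfdagdcdaeegceba
   3 |  10 | agdcdaeegceba
   4 |  21 | ba
   5 |   4 | bbbcfdagdcdaeegceba
   6 |   5 | bbcfdagdcdaeegceba
   7 |   6 | bcfdagdcdaeegceba
   8 |   0 | cafcbbbcfdagdcdaeegceba
   9 |   3 | cbbbcfdagdcdaeegceba
  10 |  13 | cdaeegceba
  11 |  19 | ceba
  12 |   7 | cfdagdcdaeegceba
  13 |  14 | daeegceba
  14 |   9 | dagdcdaeegceba
  15 |  12 | dcdaeegceba
  16 |  20 | eba
  17 |  16 | eegceba
  18 |  17 | egceba
  19 |   2 | fcbbbcfdagdcdaeegceba
  20 |   8 | fdagdcdaeegceba
  21 |  18 | gceba
  22 |  11 | gdcdaeegceba

SA = [22, 15, 1, 10, 21, 4, 5, 6, 0, 3, 13, 19, 7, 14, 9, 12, 20, 16, 17, 2, 8, 18, 11]
i: (SA[i-1],SA[i]) lcp shared
  1: (22,15) 1 'a'
  2: (15,1) 1 'a'
  3: (1,10) 1 'a'
  4: (10,21) 0 ''
  5: (21,4) 1 'b'
  6: (4,5) 2 'bb'
  7: (5,6) 1 'b'
  8: (6,0) 0 ''
  9: (0,3) 1 'c'
  10: (3,13) 1 'c'
  11: (13,19) 1 'c'
  12: (19,7) 1 'c'
  13: (7,14) 0 ''
  14: (14,9) 2 'da'
  15: (9,12) 1 'd'
  16: (12,20) 0 ''
  17: (20,16) 1 'e'
  18: (16,17) 1 'e'
  19: (17,2) 0 ''
  20: (2,8) 1 'f'
  21: (8,18) 0 ''
  22: (18,11) 1 'g'

n(n+1)/2 = 23·24/2 = 276
Σ LCP = 0 + 1 + 1 + 1 + 0 + 1 + 2 + 1 + 0 + 1 + 1 + 1 + 1 + 0 + 2 + 1 + 0 + 1 + 1 + 0 + 1 + 0 + 1 = 18
distinct = 276 − 18 = 258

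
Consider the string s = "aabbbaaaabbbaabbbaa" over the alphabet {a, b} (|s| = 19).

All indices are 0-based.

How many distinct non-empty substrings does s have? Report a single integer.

128

rank→(start, suffix):
  0 → (18, 'a')
  1 → (17, 'aa')
  2 → (5, 'aaaabbbaabbbaa')
  3 → (6, 'aaabbbaabbbaa')
  4 → (12, 'aabbbaa')
  5 → (0, 'aabbbaaaabbbaabbbaa')
  6 → (7, 'aabbbaabbbaa')
  7 → (13, 'abbbaa')
  8 → (1, 'abbbaaaabbbaabbbaa')
  9 → (8, 'abbbaabbbaa')
  10 → (16, 'baa')
  11 → (4, 'baaaabbbaabbbaa')
  12 → (11, 'baabbbaa')
  13 → (15, 'bbaa')
  14 → (3, 'bbaaaabbbaabbbaa')
  15 → (10, 'bbaabbbaa')
  16 → (14, 'bbbaa')
  17 → (2, 'bbbaaaabbbaabbbaa')
  18 → (9, 'bbbaabbbaa')

SA = [18, 17, 5, 6, 12, 0, 7, 13, 1, 8, 16, 4, 11, 15, 3, 10, 14, 2, 9]
rank  pair      lcp
   1  s[18:],s[17:]  1  'a'
   2  s[17:],s[5:]  2  'aa'
   3  s[5:],s[6:]  3  'aaa'
   4  s[6:],s[12:]  2  'aa'
   5  s[12:],s[0:]  7  'aabbbaa'
   6  s[0:],s[7:]  7  'aabbbaa'
   7  s[7:],s[13:]  1  'a'
   8  s[13:],s[1:]  6  'abbbaa'
   9  s[1:],s[8:]  6  'abbbaa'
  10  s[8:],s[16:]  0  ''
  11  s[16:],s[4:]  3  'baa'
  12  s[4:],s[11:]  3  'baa'
  13  s[11:],s[15:]  1  'b'
  14  s[15:],s[3:]  4  'bbaa'
  15  s[3:],s[10:]  4  'bbaa'
  16  s[10:],s[14:]  2  'bb'
  17  s[14:],s[2:]  5  'bbbaa'
  18  s[2:],s[9:]  5  'bbbaa'

n(n+1)/2 = 19·20/2 = 190
Σ LCP = 0 + 1 + 2 + 3 + 2 + 7 + 7 + 1 + 6 + 6 + 0 + 3 + 3 + 1 + 4 + 4 + 2 + 5 + 5 = 62
distinct = 190 − 62 = 128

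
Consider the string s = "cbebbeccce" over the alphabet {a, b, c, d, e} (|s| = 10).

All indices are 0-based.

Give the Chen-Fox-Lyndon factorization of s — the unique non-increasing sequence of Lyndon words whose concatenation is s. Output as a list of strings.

["c", "be", "bbeccce"]

emit factor 1: 'c' (i=0, period=1)
emit factor 2: 'be' (i=1, period=2)
emit factor 3: 'bbeccce' (i=3, period=7)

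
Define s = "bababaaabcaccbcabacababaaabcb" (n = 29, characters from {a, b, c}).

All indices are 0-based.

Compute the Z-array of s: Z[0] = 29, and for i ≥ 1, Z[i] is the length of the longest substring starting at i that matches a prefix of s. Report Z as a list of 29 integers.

[29, 0, 4, 0, 2, 0, 0, 0, 1, 0, 0, 0, 0, 1, 0, 0, 2, 0, 0, 0, 4, 0, 2, 0, 0, 0, 1, 0, 1]

Z[0]=29
i=1: outside box; Z[1]=0
i=2: outside box; Z[2]=4 scan→box=[2,6)
i=3: min(r-i=3, Z[1]=0)=0; Z[3]=0
i=4: min(r-i=2, Z[2]=4)=2; Z[4]=2
i=5: min(r-i=1, Z[3]=0)=0; Z[5]=0
i=6: outside box; Z[6]=0
i=7: outside box; Z[7]=0
i=8: outside box; Z[8]=1 scan→box=[8,9)
i=9: outside box; Z[9]=0
i=10: outside box; Z[10]=0
i=11: outside box; Z[11]=0
i=12: outside box; Z[12]=0
i=13: outside box; Z[13]=1 scan→box=[13,14)
i=14: outside box; Z[14]=0
i=15: outside box; Z[15]=0
i=16: outside box; Z[16]=2 scan→box=[16,18)
i=17: min(r-i=1, Z[1]=0)=0; Z[17]=0
i=18: outside box; Z[18]=0
i=19: outside box; Z[19]=0
i=20: outside box; Z[20]=4 scan→box=[20,24)
i=21: min(r-i=3, Z[1]=0)=0; Z[21]=0
i=22: min(r-i=2, Z[2]=4)=2; Z[22]=2
i=23: min(r-i=1, Z[3]=0)=0; Z[23]=0
i=24: outside box; Z[24]=0
i=25: outside box; Z[25]=0
i=26: outside box; Z[26]=1 scan→box=[26,27)
i=27: outside box; Z[27]=0
i=28: outside box; Z[28]=1 scan→box=[28,29)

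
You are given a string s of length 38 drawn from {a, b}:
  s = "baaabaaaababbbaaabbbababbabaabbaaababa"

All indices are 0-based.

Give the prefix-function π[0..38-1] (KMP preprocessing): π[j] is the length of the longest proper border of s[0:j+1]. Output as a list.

[0, 0, 0, 0, 1, 2, 3, 4, 0, 1, 2, 1, 1, 1, 2, 3, 4, 5, 1, 1, 2, 1, 2, 1, 1, 2, 1, 2, 3, 1, 1, 2, 3, 4, 5, 6, 1, 2]

π[0] = 0
j=1 s[j]='a': π[1]=0 (border '')
j=2 s[j]='a': π[2]=0 (border '')
j=3 s[j]='a': π[3]=0 (border '')
j=4 s[j]='b': π[4]=1 (border 'b')
j=5 s[j]='a': π[5]=2 (border 'ba')
j=6 s[j]='a': π[6]=3 (border 'baa')
j=7 s[j]='a': π[7]=4 (border 'baaa')
j=8 s[j]='a': k: 4→0; π[8]=0 (border '')
j=9 s[j]='b': π[9]=1 (border 'b')
j=10 s[j]='a': π[10]=2 (border 'ba')
j=11 s[j]='b': k: 2→0; π[11]=1 (border 'b')
j=12 s[j]='b': k: 1→0; π[12]=1 (border 'b')
j=13 s[j]='b': k: 1→0; π[13]=1 (border 'b')
j=14 s[j]='a': π[14]=2 (border 'ba')
j=15 s[j]='a': π[15]=3 (border 'baa')
j=16 s[j]='a': π[16]=4 (border 'baaa')
j=17 s[j]='b': π[17]=5 (border 'baaab')
j=18 s[j]='b': k: 5→1→0; π[18]=1 (border 'b')
j=19 s[j]='b': k: 1→0; π[19]=1 (border 'b')
j=20 s[j]='a': π[20]=2 (border 'ba')
j=21 s[j]='b': k: 2→0; π[21]=1 (border 'b')
j=22 s[j]='a': π[22]=2 (border 'ba')
j=23 s[j]='b': k: 2→0; π[23]=1 (border 'b')
j=24 s[j]='b': k: 1→0; π[24]=1 (border 'b')
j=25 s[j]='a': π[25]=2 (border 'ba')
j=26 s[j]='b': k: 2→0; π[26]=1 (border 'b')
j=27 s[j]='a': π[27]=2 (border 'ba')
j=28 s[j]='a': π[28]=3 (border 'baa')
j=29 s[j]='b': k: 3→0; π[29]=1 (border 'b')
j=30 s[j]='b': k: 1→0; π[30]=1 (border 'b')
j=31 s[j]='a': π[31]=2 (border 'ba')
j=32 s[j]='a': π[32]=3 (border 'baa')
j=33 s[j]='a': π[33]=4 (border 'baaa')
j=34 s[j]='b': π[34]=5 (border 'baaab')
j=35 s[j]='a': π[35]=6 (border 'baaaba')
j=36 s[j]='b': k: 6→2→0; π[36]=1 (border 'b')
j=37 s[j]='a': π[37]=2 (border 'ba')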